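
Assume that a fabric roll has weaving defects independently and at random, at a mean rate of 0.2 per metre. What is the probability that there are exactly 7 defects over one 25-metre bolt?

Over the interval, μ = 0.2 × 25 = 5 (a 25-metre bolt = 25 metres).
P(N = 7) = e^(−μ) μ^7/7! = e^(−5) · 5^7/5040 ≈ 0.1044.

0.1044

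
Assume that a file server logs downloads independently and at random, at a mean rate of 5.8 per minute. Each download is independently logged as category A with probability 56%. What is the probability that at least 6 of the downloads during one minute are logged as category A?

Thinning: the downloads that are logged as category A themselves form a Poisson process with rate 0.56 × 5.8 = 3.248 per minute.
So μ = 3.248.
P(N ≥ 6) = 1 − P(N ≤ 5) ≈ 0.1110.

0.1110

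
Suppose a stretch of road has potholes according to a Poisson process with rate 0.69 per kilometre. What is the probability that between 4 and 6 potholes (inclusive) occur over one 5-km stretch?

Over the interval, μ = 0.69 × 5 = 3.45 (a 5-km stretch = 5 kilometres).
P(4 ≤ N ≤ 6) = Σ_{j=4}^{6} e^(−3.45) · 3.45^j/j! ≈ 0.3910.

0.3910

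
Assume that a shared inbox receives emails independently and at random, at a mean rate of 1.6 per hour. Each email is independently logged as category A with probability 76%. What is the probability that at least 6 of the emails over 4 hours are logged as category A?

0.3602

Thinning: the emails that are logged as category A themselves form a Poisson process with rate 0.76 × 1.6 = 1.216 per hour.
Over the interval, μ = 1.216 × 4 = 4.864 (4 hours).
P(N ≥ 6) = 1 − P(N ≤ 5) ≈ 0.3602.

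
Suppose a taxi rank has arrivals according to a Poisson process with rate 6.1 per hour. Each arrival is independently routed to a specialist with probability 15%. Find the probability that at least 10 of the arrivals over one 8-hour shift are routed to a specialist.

0.2034

Thinning: the arrivals that are routed to a specialist themselves form a Poisson process with rate 0.15 × 6.1 = 0.915 per hour.
Over the interval, μ = 0.915 × 8 = 7.32 (an 8-hour shift = 8 hours).
P(N ≥ 10) = 1 − P(N ≤ 9) ≈ 0.2034.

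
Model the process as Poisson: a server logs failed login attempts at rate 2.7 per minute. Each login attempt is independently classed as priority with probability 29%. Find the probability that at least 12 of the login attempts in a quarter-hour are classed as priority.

0.5090

Thinning: the login attempts that are classed as priority themselves form a Poisson process with rate 0.29 × 2.7 = 0.783 per minute.
Over the interval, μ = 0.783 × 15 = 11.745 (a quarter-hour = 15 minutes).
P(N ≥ 12) = 1 − P(N ≤ 11) ≈ 0.5090.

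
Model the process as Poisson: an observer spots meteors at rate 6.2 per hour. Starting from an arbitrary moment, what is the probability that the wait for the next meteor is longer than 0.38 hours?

0.0948

The wait for the next event is exponential with rate λ = 6.2 per hour.
P(T > 0.38) = e^(−λt) = e^(−6.2 × 0.38) = e^(−2.356) ≈ 0.0948.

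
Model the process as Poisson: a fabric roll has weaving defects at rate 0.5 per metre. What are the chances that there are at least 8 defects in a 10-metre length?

Over the interval, μ = 0.5 × 10 = 5 (a 10-metre length = 10 metres).
P(N ≥ 8) = 1 − P(N ≤ 7) = 1 − Σ_{j=0}^{7} e^(−μ) μ^j/j! ≈ 0.1334.

0.1334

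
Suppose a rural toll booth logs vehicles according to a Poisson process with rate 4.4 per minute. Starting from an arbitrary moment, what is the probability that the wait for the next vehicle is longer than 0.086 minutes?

The wait for the next event is exponential with rate λ = 4.4 per minute.
P(T > 0.086) = e^(−λt) = e^(−4.4 × 0.086) = e^(−0.3784) ≈ 0.6850.

0.6850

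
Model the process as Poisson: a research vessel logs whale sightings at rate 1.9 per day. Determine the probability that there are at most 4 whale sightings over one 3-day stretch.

0.3272

Over the interval, μ = 1.9 × 3 = 5.7 (a 3-day stretch = 3 days).
P(N ≤ 4) = Σ_{j=0}^{4} e^(−μ) μ^j/j! ≈ 0.3272.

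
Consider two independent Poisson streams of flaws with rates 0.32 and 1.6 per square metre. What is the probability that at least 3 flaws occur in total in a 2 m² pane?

0.7375

Independent Poisson processes superpose: combined rate λ = 0.32 + 1.6 = 1.92 per square metre.
Over the interval, μ = 1.92 × 2 = 3.84 (a 2 m² pane = 2 square metres).
P(N ≥ 3) = 1 − P(N ≤ 2) ≈ 0.7375.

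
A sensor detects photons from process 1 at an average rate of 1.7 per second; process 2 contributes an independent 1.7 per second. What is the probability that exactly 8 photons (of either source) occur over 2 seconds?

0.1263

Independent Poisson processes superpose: combined rate λ = 1.7 + 1.7 = 3.4 per second.
Over the interval, μ = 3.4 × 2 = 6.8 (2 seconds).
P(N = 8) = e^(−6.8) · 6.8^8/8! ≈ 0.1263.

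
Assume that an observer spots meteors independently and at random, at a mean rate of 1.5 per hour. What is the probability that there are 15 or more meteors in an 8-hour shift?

0.2280

Over the interval, μ = 1.5 × 8 = 12 (an 8-hour shift = 8 hours).
P(N ≥ 15) = 1 − P(N ≤ 14) = 1 − Σ_{j=0}^{14} e^(−μ) μ^j/j! ≈ 0.2280.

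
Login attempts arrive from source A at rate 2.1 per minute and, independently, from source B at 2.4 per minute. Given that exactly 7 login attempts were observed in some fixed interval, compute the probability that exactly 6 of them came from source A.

Given the total, each event is independently from source A with probability p = λ_A/(λ_A+λ_B) = 2.1/4.5 ≈ 0.4667.
So K ~ Binomial(7, 2.1/4.5): P(K = 6) = C(7,6) · (2.1/4.5)^6 · (2.4/4.5)^1 ≈ 0.0386.

0.0386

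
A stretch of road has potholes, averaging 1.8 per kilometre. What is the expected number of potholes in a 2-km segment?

E[N] = λt = 1.8 × 2 = 3.6 (a 2-km segment = 2 kilometres).

3.6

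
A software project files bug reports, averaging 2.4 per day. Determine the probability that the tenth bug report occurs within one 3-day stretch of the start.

0.1904

Over the interval, μ = 2.4 × 3 = 7.2 (a 3-day stretch = 3 days).
The tenth arrival falls in the interval iff at least 10 events occur there: P(S_10 ≤ t) = P(N ≥ 10) = 1 − P(N ≤ 9) ≈ 0.1904.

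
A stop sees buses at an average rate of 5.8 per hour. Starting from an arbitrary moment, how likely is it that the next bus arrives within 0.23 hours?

Inter-arrival times are exponential with rate λ = 5.8 per hour.
P(T ≤ 0.23) = 1 − e^(−λt) = 1 − e^(−5.8 × 0.23) = 1 − e^(−1.334) ≈ 0.7366.

0.7366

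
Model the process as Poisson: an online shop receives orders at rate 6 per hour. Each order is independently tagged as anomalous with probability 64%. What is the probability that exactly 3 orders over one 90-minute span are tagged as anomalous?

0.1004

Thinning: the orders that are tagged as anomalous themselves form a Poisson process with rate 0.64 × 6 = 3.84 per hour.
Over the interval, μ = 3.84 × 1.5 = 5.76 (a 90-minute span = 1.5 hours).
P(N = 3) = e^(−5.76) · 5.76^3/3! ≈ 0.1004.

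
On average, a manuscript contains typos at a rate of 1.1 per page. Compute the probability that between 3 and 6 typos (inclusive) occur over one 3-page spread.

0.5896

Over the interval, μ = 1.1 × 3 = 3.3 (a 3-page spread = 3 pages).
P(3 ≤ N ≤ 6) = Σ_{j=3}^{6} e^(−3.3) · 3.3^j/j! ≈ 0.5896.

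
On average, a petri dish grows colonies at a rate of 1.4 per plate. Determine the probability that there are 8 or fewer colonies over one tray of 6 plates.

0.5369

Over the interval, μ = 1.4 × 6 = 8.4 (a tray of 6 plates = 6 plates).
P(N ≤ 8) = Σ_{j=0}^{8} e^(−μ) μ^j/j! ≈ 0.5369.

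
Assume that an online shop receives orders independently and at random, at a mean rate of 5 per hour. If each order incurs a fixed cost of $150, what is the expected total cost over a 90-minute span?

E[N] = 5 × 1.5 = 7.5 (a 90-minute span = 1.5 hours); E[cost] = 7.5 × $150 = $1125.

$1125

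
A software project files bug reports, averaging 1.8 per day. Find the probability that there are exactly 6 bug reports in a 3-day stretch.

Over the interval, μ = 1.8 × 3 = 5.4 (a 3-day stretch = 3 days).
P(N = 6) = e^(−μ) μ^6/6! = e^(−5.4) · 5.4^6/720 ≈ 0.1555.

0.1555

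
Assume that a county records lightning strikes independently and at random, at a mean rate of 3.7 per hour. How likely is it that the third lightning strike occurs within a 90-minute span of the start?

0.9147

Over the interval, μ = 3.7 × 1.5 = 5.55 (a 90-minute span = 1.5 hours).
The third arrival falls in the interval iff at least 3 events occur there: P(S_3 ≤ t) = P(N ≥ 3) = 1 − P(N ≤ 2) ≈ 0.9147.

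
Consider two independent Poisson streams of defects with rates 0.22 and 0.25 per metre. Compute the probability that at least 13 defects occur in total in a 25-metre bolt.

Independent Poisson processes superpose: combined rate λ = 0.22 + 0.25 = 0.47 per metre.
Over the interval, μ = 0.47 × 25 = 11.75 (a 25-metre bolt = 25 metres).
P(N ≥ 13) = 1 − P(N ≤ 12) ≈ 0.3955.

0.3955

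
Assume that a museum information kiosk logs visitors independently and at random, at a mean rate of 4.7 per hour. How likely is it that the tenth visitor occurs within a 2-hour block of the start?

0.4651

Over the interval, μ = 4.7 × 2 = 9.4 (a 2-hour block = 2 hours).
The tenth arrival falls in the interval iff at least 10 events occur there: P(S_10 ≤ t) = P(N ≥ 10) = 1 − P(N ≤ 9) ≈ 0.4651.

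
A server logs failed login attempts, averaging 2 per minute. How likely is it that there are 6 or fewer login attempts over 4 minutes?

0.3134

Over the interval, μ = 2 × 4 = 8 (4 minutes).
P(N ≤ 6) = Σ_{j=0}^{6} e^(−μ) μ^j/j! ≈ 0.3134.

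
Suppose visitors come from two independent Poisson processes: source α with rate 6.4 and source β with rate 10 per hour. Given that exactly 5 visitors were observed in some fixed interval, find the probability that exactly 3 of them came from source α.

Given the total, each event is independently from source α with probability p = λ_α/(λ_α+λ_β) = 6.4/16.4 ≈ 0.3902.
So K ~ Binomial(5, 6.4/16.4): P(K = 3) = C(5,3) · (6.4/16.4)^3 · (10/16.4)^2 ≈ 0.2210.

0.2210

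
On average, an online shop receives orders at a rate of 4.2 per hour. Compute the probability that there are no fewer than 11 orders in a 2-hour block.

0.2257

Over the interval, μ = 4.2 × 2 = 8.4 (a 2-hour block = 2 hours).
P(N ≥ 11) = 1 − P(N ≤ 10) = 1 − Σ_{j=0}^{10} e^(−μ) μ^j/j! ≈ 0.2257.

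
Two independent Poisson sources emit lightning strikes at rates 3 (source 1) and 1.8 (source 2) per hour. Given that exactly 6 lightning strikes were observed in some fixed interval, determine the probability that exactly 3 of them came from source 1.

Given the total, each event is independently from source 1 with probability p = λ_1/(λ_1+λ_2) = 3/4.8 = 0.6250.
So K ~ Binomial(6, 3/4.8): P(K = 3) = C(6,3) · (3/4.8)^3 · (1.8/4.8)^3 ≈ 0.2575.

0.2575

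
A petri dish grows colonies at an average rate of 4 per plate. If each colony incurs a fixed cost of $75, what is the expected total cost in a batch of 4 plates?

E[N] = 4 × 4 = 16 (a batch of 4 plates = 4 plates); E[cost] = 16 × $75 = $1200.

$1200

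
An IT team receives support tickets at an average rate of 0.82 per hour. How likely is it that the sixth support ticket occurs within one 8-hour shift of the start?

0.6396

Over the interval, μ = 0.82 × 8 = 6.56 (an 8-hour shift = 8 hours).
The sixth arrival falls in the interval iff at least 6 events occur there: P(S_6 ≤ t) = P(N ≥ 6) = 1 − P(N ≤ 5) ≈ 0.6396.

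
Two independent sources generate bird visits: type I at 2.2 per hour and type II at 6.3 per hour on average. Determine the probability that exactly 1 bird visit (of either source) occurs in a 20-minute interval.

Independent Poisson processes superpose: combined rate λ = 2.2 + 6.3 = 8.5 per hour.
Over the interval, μ = 8.5 × 1/3 ≈ 2.83333 (a 20-minute interval = 1/3 hours).
P(N = 1) = e^(−2.83333) · 2.83333^1/1! ≈ 0.1666.

0.1666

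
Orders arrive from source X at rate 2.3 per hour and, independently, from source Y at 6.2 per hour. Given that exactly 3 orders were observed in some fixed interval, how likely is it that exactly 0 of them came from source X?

Given the total, each event is independently from source X with probability p = λ_X/(λ_X+λ_Y) = 2.3/8.5 ≈ 0.2706.
So K ~ Binomial(3, 2.3/8.5): P(K = 0) = C(3,0) · (2.3/8.5)^0 · (6.2/8.5)^3 ≈ 0.3881.

0.3881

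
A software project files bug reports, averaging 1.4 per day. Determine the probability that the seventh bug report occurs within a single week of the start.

0.8567

Over the interval, μ = 1.4 × 7 = 9.8 (a week = 7 days).
The seventh arrival falls in the interval iff at least 7 events occur there: P(S_7 ≤ t) = P(N ≥ 7) = 1 − P(N ≤ 6) ≈ 0.8567.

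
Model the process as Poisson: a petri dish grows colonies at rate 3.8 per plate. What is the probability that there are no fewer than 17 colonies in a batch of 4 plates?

Over the interval, μ = 3.8 × 4 = 15.2 (a batch of 4 plates = 4 plates).
P(N ≥ 17) = 1 − P(N ≤ 16) = 1 − Σ_{j=0}^{16} e^(−μ) μ^j/j! ≈ 0.3552.

0.3552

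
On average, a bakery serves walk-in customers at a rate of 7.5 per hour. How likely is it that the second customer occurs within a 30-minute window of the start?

Over the interval, μ = 7.5 × 0.5 = 3.75 (a 30-minute window = 0.5 hours).
The second arrival falls in the interval iff at least 2 events occur there: P(S_2 ≤ t) = P(N ≥ 2) = 1 − P(N ≤ 1) ≈ 0.8883.

0.8883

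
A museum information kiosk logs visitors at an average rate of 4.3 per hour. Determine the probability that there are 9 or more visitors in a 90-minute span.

0.2025

Over the interval, μ = 4.3 × 1.5 = 6.45 (a 90-minute span = 1.5 hours).
P(N ≥ 9) = 1 − P(N ≤ 8) = 1 − Σ_{j=0}^{8} e^(−μ) μ^j/j! ≈ 0.2025.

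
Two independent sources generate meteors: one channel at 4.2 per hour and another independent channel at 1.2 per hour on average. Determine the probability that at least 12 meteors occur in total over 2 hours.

Independent Poisson processes superpose: combined rate λ = 4.2 + 1.2 = 5.4 per hour.
Over the interval, μ = 5.4 × 2 = 10.8 (2 hours).
P(N ≥ 12) = 1 − P(N ≤ 11) ≈ 0.3969.

0.3969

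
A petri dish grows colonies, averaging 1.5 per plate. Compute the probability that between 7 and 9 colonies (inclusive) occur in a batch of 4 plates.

0.3098

Over the interval, μ = 1.5 × 4 = 6 (a batch of 4 plates = 4 plates).
P(7 ≤ N ≤ 9) = Σ_{j=7}^{9} e^(−6) · 6^j/j! ≈ 0.3098.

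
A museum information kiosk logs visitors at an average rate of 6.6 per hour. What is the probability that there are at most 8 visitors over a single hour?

With mean μ = 6.6 per hour,
P(N ≤ 8) = Σ_{j=0}^{8} e^(−μ) μ^j/j! ≈ 0.7796.

0.7796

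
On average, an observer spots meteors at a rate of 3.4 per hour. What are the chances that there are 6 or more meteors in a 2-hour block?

Over the interval, μ = 3.4 × 2 = 6.8 (a 2-hour block = 2 hours).
P(N ≥ 6) = 1 − P(N ≤ 5) = 1 − Σ_{j=0}^{5} e^(−μ) μ^j/j! ≈ 0.6730.

0.6730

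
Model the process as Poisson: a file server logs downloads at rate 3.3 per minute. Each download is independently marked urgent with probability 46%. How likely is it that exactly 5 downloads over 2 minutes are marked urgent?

0.1032

Thinning: the downloads that are marked urgent themselves form a Poisson process with rate 0.46 × 3.3 = 1.518 per minute.
Over the interval, μ = 1.518 × 2 = 3.036 (2 minutes).
P(N = 5) = e^(−3.036) · 3.036^5/5! ≈ 0.1032.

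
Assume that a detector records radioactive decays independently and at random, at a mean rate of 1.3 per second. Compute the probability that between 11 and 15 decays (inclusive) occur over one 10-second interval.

0.5119

Over the interval, μ = 1.3 × 10 = 13 (a 10-second interval = 10 seconds).
P(11 ≤ N ≤ 15) = Σ_{j=11}^{15} e^(−13) · 13^j/j! ≈ 0.5119.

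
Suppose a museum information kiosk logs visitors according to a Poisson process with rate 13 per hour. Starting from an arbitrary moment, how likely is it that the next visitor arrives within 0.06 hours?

0.5416

Inter-arrival times are exponential with rate λ = 13 per hour.
P(T ≤ 0.06) = 1 − e^(−λt) = 1 − e^(−13 × 0.06) = 1 − e^(−0.78) ≈ 0.5416.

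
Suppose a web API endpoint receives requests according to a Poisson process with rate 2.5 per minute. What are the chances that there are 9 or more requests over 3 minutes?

0.3380

Over the interval, μ = 2.5 × 3 = 7.5 (3 minutes).
P(N ≥ 9) = 1 − P(N ≤ 8) = 1 − Σ_{j=0}^{8} e^(−μ) μ^j/j! ≈ 0.3380.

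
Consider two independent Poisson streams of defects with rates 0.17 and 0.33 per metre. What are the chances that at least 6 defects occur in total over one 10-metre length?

Independent Poisson processes superpose: combined rate λ = 0.17 + 0.33 = 0.5 per metre.
Over the interval, μ = 0.5 × 10 = 5 (a 10-metre length = 10 metres).
P(N ≥ 6) = 1 − P(N ≤ 5) ≈ 0.3840.

0.3840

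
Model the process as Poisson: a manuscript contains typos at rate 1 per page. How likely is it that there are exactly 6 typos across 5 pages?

Over the interval, μ = 1 × 5 = 5 (5 pages).
P(N = 6) = e^(−μ) μ^6/6! = e^(−5) · 5^6/720 ≈ 0.1462.

0.1462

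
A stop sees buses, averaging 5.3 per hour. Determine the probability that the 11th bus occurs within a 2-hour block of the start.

Over the interval, μ = 5.3 × 2 = 10.6 (a 2-hour block = 2 hours).
The 11th arrival falls in the interval iff at least 11 events occur there: P(S_11 ≤ t) = P(N ≥ 11) = 1 − P(N ≤ 10) ≈ 0.4916.

0.4916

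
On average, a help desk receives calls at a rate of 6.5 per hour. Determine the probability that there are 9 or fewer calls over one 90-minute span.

Over the interval, μ = 6.5 × 1.5 = 9.75 (a 90-minute span = 1.5 hours).
P(N ≤ 9) = Σ_{j=0}^{9} e^(−μ) μ^j/j! ≈ 0.4896.

0.4896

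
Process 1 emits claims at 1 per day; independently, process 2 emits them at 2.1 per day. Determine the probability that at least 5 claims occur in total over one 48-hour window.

Independent Poisson processes superpose: combined rate λ = 1 + 2.1 = 3.1 per day.
Over the interval, μ = 3.1 × 2 = 6.2 (a 48-hour window = 2 days).
P(N ≥ 5) = 1 − P(N ≤ 4) ≈ 0.7408.

0.7408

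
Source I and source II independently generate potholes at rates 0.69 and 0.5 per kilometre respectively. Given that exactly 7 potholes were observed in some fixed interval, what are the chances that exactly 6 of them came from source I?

Given the total, each event is independently from source I with probability p = λ_I/(λ_I+λ_II) = 0.69/1.19 ≈ 0.5798.
So K ~ Binomial(7, 0.69/1.19): P(K = 6) = C(7,6) · (0.69/1.19)^6 · (0.5/1.19)^1 ≈ 0.1118.

0.1118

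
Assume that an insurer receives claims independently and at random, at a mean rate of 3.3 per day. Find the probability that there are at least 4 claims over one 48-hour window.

Over the interval, μ = 3.3 × 2 = 6.6 (a 48-hour window = 2 days).
P(N ≥ 4) = 1 − P(N ≤ 3) = 1 − Σ_{j=0}^{3} e^(−μ) μ^j/j! ≈ 0.8948.

0.8948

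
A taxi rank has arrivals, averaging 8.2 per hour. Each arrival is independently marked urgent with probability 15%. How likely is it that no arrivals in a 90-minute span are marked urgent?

0.1580

Thinning: the arrivals that are marked urgent themselves form a Poisson process with rate 0.15 × 8.2 = 1.23 per hour.
Over the interval, μ = 1.23 × 1.5 = 1.845 (a 90-minute span = 1.5 hours).
P(N = 0) = e^(−1.845) · 1.845^0/0! ≈ 0.1580.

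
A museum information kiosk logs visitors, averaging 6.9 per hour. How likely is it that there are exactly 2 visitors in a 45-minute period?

0.0757

Over the interval, μ = 6.9 × 0.75 = 5.175 (a 45-minute period = 0.75 hours).
P(N = 2) = e^(−μ) μ^2/2! = e^(−5.175) · 5.175^2/2 ≈ 0.0757.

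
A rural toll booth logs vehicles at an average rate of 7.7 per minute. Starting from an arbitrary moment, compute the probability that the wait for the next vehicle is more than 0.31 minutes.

0.0919

The wait for the next event is exponential with rate λ = 7.7 per minute.
P(T > 0.31) = e^(−λt) = e^(−7.7 × 0.31) = e^(−2.387) ≈ 0.0919.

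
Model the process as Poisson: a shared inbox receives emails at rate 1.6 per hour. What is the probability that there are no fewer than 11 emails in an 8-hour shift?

Over the interval, μ = 1.6 × 8 = 12.8 (an 8-hour shift = 8 hours).
P(N ≥ 11) = 1 − P(N ≤ 10) = 1 − Σ_{j=0}^{10} e^(−μ) μ^j/j! ≈ 0.7307.

0.7307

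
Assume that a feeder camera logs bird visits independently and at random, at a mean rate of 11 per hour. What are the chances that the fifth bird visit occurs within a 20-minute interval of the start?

Over the interval, μ = 11 × 1/3 ≈ 3.66667 (a 20-minute interval = 1/3 hours).
The fifth arrival falls in the interval iff at least 5 events occur there: P(S_5 ≤ t) = P(N ≥ 5) = 1 − P(N ≤ 4) ≈ 0.3064.

0.3064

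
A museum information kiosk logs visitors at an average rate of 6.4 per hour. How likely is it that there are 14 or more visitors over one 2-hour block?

Over the interval, μ = 6.4 × 2 = 12.8 (a 2-hour block = 2 hours).
P(N ≥ 14) = 1 − P(N ≤ 13) = 1 − Σ_{j=0}^{13} e^(−μ) μ^j/j! ≈ 0.4050.

0.4050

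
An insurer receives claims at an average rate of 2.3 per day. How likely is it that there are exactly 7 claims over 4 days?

0.1118

Over the interval, μ = 2.3 × 4 = 9.2 (4 days).
P(N = 7) = e^(−μ) μ^7/7! = e^(−9.2) · 9.2^7/5040 ≈ 0.1118.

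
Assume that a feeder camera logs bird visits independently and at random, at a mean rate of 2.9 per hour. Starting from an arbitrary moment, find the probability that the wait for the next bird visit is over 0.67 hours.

The wait for the next event is exponential with rate λ = 2.9 per hour.
P(T > 0.67) = e^(−λt) = e^(−2.9 × 0.67) = e^(−1.943) ≈ 0.1433.

0.1433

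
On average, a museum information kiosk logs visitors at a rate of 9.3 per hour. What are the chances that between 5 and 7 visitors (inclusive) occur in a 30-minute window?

0.3967

Over the interval, μ = 9.3 × 0.5 = 4.65 (a 30-minute window = 0.5 hours).
P(5 ≤ N ≤ 7) = Σ_{j=5}^{7} e^(−4.65) · 4.65^j/j! ≈ 0.3967.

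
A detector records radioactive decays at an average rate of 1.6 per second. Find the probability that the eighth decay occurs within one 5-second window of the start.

Over the interval, μ = 1.6 × 5 = 8 (a 5-second window = 5 seconds).
The eighth arrival falls in the interval iff at least 8 events occur there: P(S_8 ≤ t) = P(N ≥ 8) = 1 − P(N ≤ 7) ≈ 0.5470.

0.5470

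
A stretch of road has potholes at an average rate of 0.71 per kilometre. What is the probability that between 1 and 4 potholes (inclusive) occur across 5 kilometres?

0.6872

Over the interval, μ = 0.71 × 5 = 3.55 (5 kilometres).
P(1 ≤ N ≤ 4) = Σ_{j=1}^{4} e^(−3.55) · 3.55^j/j! ≈ 0.6872.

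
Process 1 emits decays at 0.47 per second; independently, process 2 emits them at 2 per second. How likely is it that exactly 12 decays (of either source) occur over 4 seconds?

0.0925

Independent Poisson processes superpose: combined rate λ = 0.47 + 2 = 2.47 per second.
Over the interval, μ = 2.47 × 4 = 9.88 (4 seconds).
P(N = 12) = e^(−9.88) · 9.88^12/12! ≈ 0.0925.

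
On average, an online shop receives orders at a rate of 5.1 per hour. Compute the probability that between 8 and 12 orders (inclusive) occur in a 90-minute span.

0.4488

Over the interval, μ = 5.1 × 1.5 = 7.65 (a 90-minute span = 1.5 hours).
P(8 ≤ N ≤ 12) = Σ_{j=8}^{12} e^(−7.65) · 7.65^j/j! ≈ 0.4488.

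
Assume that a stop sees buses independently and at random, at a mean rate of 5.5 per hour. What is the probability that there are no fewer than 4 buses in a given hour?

With mean μ = 5.5 per hour,
P(N ≥ 4) = 1 − P(N ≤ 3) = 1 − Σ_{j=0}^{3} e^(−μ) μ^j/j! ≈ 0.7983.

0.7983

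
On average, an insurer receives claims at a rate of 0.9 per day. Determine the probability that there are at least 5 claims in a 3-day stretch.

Over the interval, μ = 0.9 × 3 = 2.7 (a 3-day stretch = 3 days).
P(N ≥ 5) = 1 − P(N ≤ 4) = 1 − Σ_{j=0}^{4} e^(−μ) μ^j/j! ≈ 0.1371.

0.1371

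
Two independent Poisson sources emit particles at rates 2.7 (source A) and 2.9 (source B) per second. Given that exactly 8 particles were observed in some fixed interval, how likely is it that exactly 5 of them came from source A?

Given the total, each event is independently from source A with probability p = λ_A/(λ_A+λ_B) = 2.7/5.6 ≈ 0.4821.
So K ~ Binomial(8, 2.7/5.6): P(K = 5) = C(8,5) · (2.7/5.6)^5 · (2.9/5.6)^3 ≈ 0.2026.

0.2026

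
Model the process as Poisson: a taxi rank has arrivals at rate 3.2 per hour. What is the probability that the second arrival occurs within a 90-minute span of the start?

Over the interval, μ = 3.2 × 1.5 = 4.8 (a 90-minute span = 1.5 hours).
The second arrival falls in the interval iff at least 2 events occur there: P(S_2 ≤ t) = P(N ≥ 2) = 1 − P(N ≤ 1) ≈ 0.9523.

0.9523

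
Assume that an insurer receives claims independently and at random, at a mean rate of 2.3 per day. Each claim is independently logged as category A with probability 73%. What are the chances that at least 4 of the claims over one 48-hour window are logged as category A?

Thinning: the claims that are logged as category A themselves form a Poisson process with rate 0.73 × 2.3 = 1.679 per day.
Over the interval, μ = 1.679 × 2 = 3.358 (a 48-hour window = 2 days).
P(N ≥ 4) = 1 − P(N ≤ 3) ≈ 0.4324.

0.4324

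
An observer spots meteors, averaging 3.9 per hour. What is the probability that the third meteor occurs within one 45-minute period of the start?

0.5598

Over the interval, μ = 3.9 × 0.75 = 2.925 (a 45-minute period = 0.75 hours).
The third arrival falls in the interval iff at least 3 events occur there: P(S_3 ≤ t) = P(N ≥ 3) = 1 − P(N ≤ 2) ≈ 0.5598.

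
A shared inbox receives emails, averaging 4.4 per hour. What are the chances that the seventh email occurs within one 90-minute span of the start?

Over the interval, μ = 4.4 × 1.5 = 6.6 (a 90-minute span = 1.5 hours).
The seventh arrival falls in the interval iff at least 7 events occur there: P(S_7 ≤ t) = P(N ≥ 7) = 1 − P(N ≤ 6) ≈ 0.4892.

0.4892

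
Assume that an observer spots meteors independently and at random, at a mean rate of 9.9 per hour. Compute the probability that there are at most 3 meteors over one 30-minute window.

0.2721

Over the interval, μ = 9.9 × 0.5 = 4.95 (a 30-minute window = 0.5 hours).
P(N ≤ 3) = Σ_{j=0}^{3} e^(−μ) μ^j/j! ≈ 0.2721.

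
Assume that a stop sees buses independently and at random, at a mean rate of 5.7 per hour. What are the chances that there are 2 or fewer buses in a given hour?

0.0768

With mean μ = 5.7 per hour,
P(N ≤ 2) = Σ_{j=0}^{2} e^(−μ) μ^j/j! ≈ 0.0768.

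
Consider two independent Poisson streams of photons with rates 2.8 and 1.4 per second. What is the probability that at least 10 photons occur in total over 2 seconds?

0.3341

Independent Poisson processes superpose: combined rate λ = 2.8 + 1.4 = 4.2 per second.
Over the interval, μ = 4.2 × 2 = 8.4 (2 seconds).
P(N ≥ 10) = 1 − P(N ≤ 9) ≈ 0.3341.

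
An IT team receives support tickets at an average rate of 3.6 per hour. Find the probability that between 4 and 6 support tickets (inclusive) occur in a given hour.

With mean μ = 3.6 per hour,
P(4 ≤ N ≤ 6) = Σ_{j=4}^{6} e^(−3.6) · 3.6^j/j! ≈ 0.4115.

0.4115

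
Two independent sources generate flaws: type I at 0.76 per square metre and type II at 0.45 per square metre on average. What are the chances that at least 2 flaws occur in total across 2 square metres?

0.6959

Independent Poisson processes superpose: combined rate λ = 0.76 + 0.45 = 1.21 per square metre.
Over the interval, μ = 1.21 × 2 = 2.42 (2 square metres).
P(N ≥ 2) = 1 − P(N ≤ 1) ≈ 0.6959.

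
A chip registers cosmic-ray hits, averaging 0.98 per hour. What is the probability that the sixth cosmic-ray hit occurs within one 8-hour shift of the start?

Over the interval, μ = 0.98 × 8 = 7.84 (an 8-hour shift = 8 hours).
The sixth arrival falls in the interval iff at least 6 events occur there: P(S_6 ≤ t) = P(N ≥ 6) = 1 − P(N ≤ 5) ≈ 0.7937.

0.7937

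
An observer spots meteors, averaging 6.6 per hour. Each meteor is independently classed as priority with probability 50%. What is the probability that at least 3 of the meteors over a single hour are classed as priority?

Thinning: the meteors that are classed as priority themselves form a Poisson process with rate 0.5 × 6.6 = 3.3 per hour.
So μ = 3.3.
P(N ≥ 3) = 1 − P(N ≤ 2) ≈ 0.6406.

0.6406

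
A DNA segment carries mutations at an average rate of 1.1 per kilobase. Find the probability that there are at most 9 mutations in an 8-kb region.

0.6137

Over the interval, μ = 1.1 × 8 = 8.8 (an 8-kb region = 8 kilobases).
P(N ≤ 9) = Σ_{j=0}^{9} e^(−μ) μ^j/j! ≈ 0.6137.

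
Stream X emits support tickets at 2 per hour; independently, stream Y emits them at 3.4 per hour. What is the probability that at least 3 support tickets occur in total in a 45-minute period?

Independent Poisson processes superpose: combined rate λ = 2 + 3.4 = 5.4 per hour.
Over the interval, μ = 5.4 × 0.75 = 4.05 (a 45-minute period = 0.75 hours).
P(N ≥ 3) = 1 − P(N ≤ 2) ≈ 0.7691.

0.7691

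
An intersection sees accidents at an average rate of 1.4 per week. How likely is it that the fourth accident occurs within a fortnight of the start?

Over the interval, μ = 1.4 × 2 = 2.8 (a fortnight = 2 weeks).
The fourth arrival falls in the interval iff at least 4 events occur there: P(S_4 ≤ t) = P(N ≥ 4) = 1 − P(N ≤ 3) ≈ 0.3081.

0.3081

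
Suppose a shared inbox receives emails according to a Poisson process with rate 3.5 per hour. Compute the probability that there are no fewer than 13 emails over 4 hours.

0.6415

Over the interval, μ = 3.5 × 4 = 14 (4 hours).
P(N ≥ 13) = 1 − P(N ≤ 12) = 1 − Σ_{j=0}^{12} e^(−μ) μ^j/j! ≈ 0.6415.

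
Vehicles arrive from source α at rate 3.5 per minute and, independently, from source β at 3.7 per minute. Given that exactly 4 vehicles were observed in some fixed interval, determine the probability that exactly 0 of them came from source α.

0.0697

Given the total, each event is independently from source α with probability p = λ_α/(λ_α+λ_β) = 3.5/7.2 ≈ 0.4861.
So K ~ Binomial(4, 3.5/7.2): P(K = 0) = C(4,0) · (3.5/7.2)^0 · (3.7/7.2)^4 ≈ 0.0697.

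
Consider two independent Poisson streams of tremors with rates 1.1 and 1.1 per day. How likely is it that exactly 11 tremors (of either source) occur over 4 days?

Independent Poisson processes superpose: combined rate λ = 1.1 + 1.1 = 2.2 per day.
Over the interval, μ = 2.2 × 4 = 8.8 (4 days).
P(N = 11) = e^(−8.8) · 8.8^11/11! ≈ 0.0925.

0.0925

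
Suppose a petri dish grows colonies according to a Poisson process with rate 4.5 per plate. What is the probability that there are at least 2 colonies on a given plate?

0.9389

With mean μ = 4.5 per plate,
P(N ≥ 2) = 1 − P(N ≤ 1) = 1 − Σ_{j=0}^{1} e^(−μ) μ^j/j! ≈ 0.9389.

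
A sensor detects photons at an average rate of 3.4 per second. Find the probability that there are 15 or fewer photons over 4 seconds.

Over the interval, μ = 3.4 × 4 = 13.6 (4 seconds).
P(N ≤ 15) = Σ_{j=0}^{15} e^(−μ) μ^j/j! ≈ 0.7083.

0.7083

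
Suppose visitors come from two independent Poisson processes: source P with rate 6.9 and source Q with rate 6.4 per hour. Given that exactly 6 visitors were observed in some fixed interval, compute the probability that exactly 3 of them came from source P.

Given the total, each event is independently from source P with probability p = λ_P/(λ_P+λ_Q) = 6.9/13.3 ≈ 0.5188.
So K ~ Binomial(6, 6.9/13.3): P(K = 3) = C(6,3) · (6.9/13.3)^3 · (6.4/13.3)^3 ≈ 0.3112.

0.3112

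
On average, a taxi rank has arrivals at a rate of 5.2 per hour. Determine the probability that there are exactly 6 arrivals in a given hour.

0.1515

With mean μ = 5.2 per hour,
P(N = 6) = e^(−μ) μ^6/6! = e^(−5.2) · 5.2^6/720 ≈ 0.1515.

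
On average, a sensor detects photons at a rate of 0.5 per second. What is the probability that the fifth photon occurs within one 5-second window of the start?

0.1088

Over the interval, μ = 0.5 × 5 = 2.5 (a 5-second window = 5 seconds).
The fifth arrival falls in the interval iff at least 5 events occur there: P(S_5 ≤ t) = P(N ≥ 5) = 1 − P(N ≤ 4) ≈ 0.1088.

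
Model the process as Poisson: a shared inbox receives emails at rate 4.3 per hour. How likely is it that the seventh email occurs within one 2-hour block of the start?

Over the interval, μ = 4.3 × 2 = 8.6 (a 2-hour block = 2 hours).
The seventh arrival falls in the interval iff at least 7 events occur there: P(S_7 ≤ t) = P(N ≥ 7) = 1 − P(N ≤ 6) ≈ 0.7543.

0.7543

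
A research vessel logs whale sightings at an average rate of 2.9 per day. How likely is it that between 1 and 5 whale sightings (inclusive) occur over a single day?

With mean μ = 2.9 per day,
P(1 ≤ N ≤ 5) = Σ_{j=1}^{5} e^(−2.9) · 2.9^j/j! ≈ 0.8708.

0.8708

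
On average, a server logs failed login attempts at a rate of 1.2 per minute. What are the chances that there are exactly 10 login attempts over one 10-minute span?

0.1048

Over the interval, μ = 1.2 × 10 = 12 (a 10-minute span = 10 minutes).
P(N = 10) = e^(−μ) μ^10/10! = e^(−12) · 12^10/3628800 ≈ 0.1048.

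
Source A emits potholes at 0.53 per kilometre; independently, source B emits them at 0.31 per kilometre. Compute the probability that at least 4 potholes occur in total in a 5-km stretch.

0.6046

Independent Poisson processes superpose: combined rate λ = 0.53 + 0.31 = 0.84 per kilometre.
Over the interval, μ = 0.84 × 5 = 4.2 (a 5-km stretch = 5 kilometres).
P(N ≥ 4) = 1 − P(N ≤ 3) ≈ 0.6046.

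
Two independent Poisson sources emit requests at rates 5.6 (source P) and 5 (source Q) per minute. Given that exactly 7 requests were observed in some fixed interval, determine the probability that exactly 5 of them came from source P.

0.1923

Given the total, each event is independently from source P with probability p = λ_P/(λ_P+λ_Q) = 5.6/10.6 ≈ 0.5283.
So K ~ Binomial(7, 5.6/10.6): P(K = 5) = C(7,5) · (5.6/10.6)^5 · (5/10.6)^2 ≈ 0.1923.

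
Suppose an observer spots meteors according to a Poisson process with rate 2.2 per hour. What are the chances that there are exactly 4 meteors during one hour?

With mean μ = 2.2 per hour,
P(N = 4) = e^(−μ) μ^4/4! = e^(−2.2) · 2.2^4/24 ≈ 0.1082.

0.1082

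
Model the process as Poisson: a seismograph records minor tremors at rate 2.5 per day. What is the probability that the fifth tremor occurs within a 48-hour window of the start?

Over the interval, μ = 2.5 × 2 = 5 (a 48-hour window = 2 days).
The fifth arrival falls in the interval iff at least 5 events occur there: P(S_5 ≤ t) = P(N ≥ 5) = 1 − P(N ≤ 4) ≈ 0.5595.

0.5595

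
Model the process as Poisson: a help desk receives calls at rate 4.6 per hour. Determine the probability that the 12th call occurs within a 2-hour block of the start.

Over the interval, μ = 4.6 × 2 = 9.2 (a 2-hour block = 2 hours).
The 12th arrival falls in the interval iff at least 12 events occur there: P(S_12 ≤ t) = P(N ≥ 12) = 1 − P(N ≤ 11) ≈ 0.2168.

0.2168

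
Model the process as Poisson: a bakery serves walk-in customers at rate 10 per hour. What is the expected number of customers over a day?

E[N] = λt = 10 × 24 = 240 (a day = 24 hours).

240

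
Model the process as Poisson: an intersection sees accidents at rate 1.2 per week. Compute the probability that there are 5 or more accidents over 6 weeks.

0.8445

Over the interval, μ = 1.2 × 6 = 7.2 (6 weeks).
P(N ≥ 5) = 1 − P(N ≤ 4) = 1 − Σ_{j=0}^{4} e^(−μ) μ^j/j! ≈ 0.8445.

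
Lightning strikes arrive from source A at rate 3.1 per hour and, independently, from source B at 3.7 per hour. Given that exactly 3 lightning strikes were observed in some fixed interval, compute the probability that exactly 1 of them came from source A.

Given the total, each event is independently from source A with probability p = λ_A/(λ_A+λ_B) = 3.1/6.8 ≈ 0.4559.
So K ~ Binomial(3, 3.1/6.8): P(K = 1) = C(3,1) · (3.1/6.8)^1 · (3.7/6.8)^2 ≈ 0.4049.

0.4049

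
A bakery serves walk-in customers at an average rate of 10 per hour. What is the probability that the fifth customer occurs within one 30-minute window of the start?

Over the interval, μ = 10 × 0.5 = 5 (a 30-minute window = 0.5 hours).
The fifth arrival falls in the interval iff at least 5 events occur there: P(S_5 ≤ t) = P(N ≥ 5) = 1 − P(N ≤ 4) ≈ 0.5595.

0.5595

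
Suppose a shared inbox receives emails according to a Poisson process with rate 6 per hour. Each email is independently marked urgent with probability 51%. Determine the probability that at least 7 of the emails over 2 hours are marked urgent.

Thinning: the emails that are marked urgent themselves form a Poisson process with rate 0.51 × 6 = 3.06 per hour.
Over the interval, μ = 3.06 × 2 = 6.12 (2 hours).
P(N ≥ 7) = 1 − P(N ≤ 6) ≈ 0.4130.

0.4130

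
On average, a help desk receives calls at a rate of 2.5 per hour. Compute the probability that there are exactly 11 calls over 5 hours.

Over the interval, μ = 2.5 × 5 = 12.5 (5 hours).
P(N = 11) = e^(−μ) μ^11/11! = e^(−12.5) · 12.5^11/39916800 ≈ 0.1087.

0.1087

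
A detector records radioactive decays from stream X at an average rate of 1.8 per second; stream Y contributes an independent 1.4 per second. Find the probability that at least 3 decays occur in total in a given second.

0.6201

Independent Poisson processes superpose: combined rate λ = 1.8 + 1.4 = 3.2 per second.
So μ = 3.2.
P(N ≥ 3) = 1 − P(N ≤ 2) ≈ 0.6201.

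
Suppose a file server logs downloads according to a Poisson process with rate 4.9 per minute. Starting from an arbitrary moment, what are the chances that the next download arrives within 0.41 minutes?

Inter-arrival times are exponential with rate λ = 4.9 per minute.
P(T ≤ 0.41) = 1 − e^(−λt) = 1 − e^(−4.9 × 0.41) = 1 − e^(−2.009) ≈ 0.8659.

0.8659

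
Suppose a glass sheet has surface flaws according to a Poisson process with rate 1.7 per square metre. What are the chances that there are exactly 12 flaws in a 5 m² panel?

Over the interval, μ = 1.7 × 5 = 8.5 (a 5 m² panel = 5 square metres).
P(N = 12) = e^(−μ) μ^12/12! = e^(−8.5) · 8.5^12/479001600 ≈ 0.0604.

0.0604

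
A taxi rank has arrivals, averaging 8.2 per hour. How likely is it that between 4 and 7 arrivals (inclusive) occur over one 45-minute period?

0.5848

Over the interval, μ = 8.2 × 0.75 = 6.15 (a 45-minute period = 0.75 hours).
P(4 ≤ N ≤ 7) = Σ_{j=4}^{7} e^(−6.15) · 6.15^j/j! ≈ 0.5848.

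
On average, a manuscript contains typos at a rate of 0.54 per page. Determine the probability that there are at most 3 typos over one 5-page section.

Over the interval, μ = 0.54 × 5 = 2.7 (a 5-page section = 5 pages).
P(N ≤ 3) = Σ_{j=0}^{3} e^(−μ) μ^j/j! ≈ 0.7141.

0.7141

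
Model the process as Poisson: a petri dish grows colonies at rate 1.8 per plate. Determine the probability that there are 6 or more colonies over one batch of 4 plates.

Over the interval, μ = 1.8 × 4 = 7.2 (a batch of 4 plates = 4 plates).
P(N ≥ 6) = 1 − P(N ≤ 5) = 1 − Σ_{j=0}^{5} e^(−μ) μ^j/j! ≈ 0.7241.

0.7241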